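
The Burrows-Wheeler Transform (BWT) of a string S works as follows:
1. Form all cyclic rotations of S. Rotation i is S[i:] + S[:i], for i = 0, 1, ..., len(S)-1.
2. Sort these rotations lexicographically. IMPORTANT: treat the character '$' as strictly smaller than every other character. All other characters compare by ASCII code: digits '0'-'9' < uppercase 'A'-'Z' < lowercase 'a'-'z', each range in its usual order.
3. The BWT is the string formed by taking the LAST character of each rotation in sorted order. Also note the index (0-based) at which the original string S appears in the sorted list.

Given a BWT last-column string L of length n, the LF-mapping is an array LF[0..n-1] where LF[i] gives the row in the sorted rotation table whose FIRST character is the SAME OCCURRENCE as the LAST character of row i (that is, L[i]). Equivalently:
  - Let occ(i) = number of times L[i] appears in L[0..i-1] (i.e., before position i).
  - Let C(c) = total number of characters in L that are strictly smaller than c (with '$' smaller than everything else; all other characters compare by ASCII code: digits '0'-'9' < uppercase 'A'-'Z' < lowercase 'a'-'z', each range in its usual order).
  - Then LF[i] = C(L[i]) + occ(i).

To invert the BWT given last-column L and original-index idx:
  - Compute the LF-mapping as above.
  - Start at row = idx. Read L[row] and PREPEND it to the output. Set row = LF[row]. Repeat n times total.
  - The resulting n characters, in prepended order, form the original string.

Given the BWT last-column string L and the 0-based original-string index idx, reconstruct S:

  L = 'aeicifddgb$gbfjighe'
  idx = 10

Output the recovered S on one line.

Answer: fgicbggejhiibfddea$

Derivation:
LF mapping: 1 7 15 4 16 9 5 6 11 2 0 12 3 10 18 17 13 14 8
Walk LF starting at row 10, prepending L[row]:
  step 1: row=10, L[10]='$', prepend. Next row=LF[10]=0
  step 2: row=0, L[0]='a', prepend. Next row=LF[0]=1
  step 3: row=1, L[1]='e', prepend. Next row=LF[1]=7
  step 4: row=7, L[7]='d', prepend. Next row=LF[7]=6
  step 5: row=6, L[6]='d', prepend. Next row=LF[6]=5
  step 6: row=5, L[5]='f', prepend. Next row=LF[5]=9
  step 7: row=9, L[9]='b', prepend. Next row=LF[9]=2
  step 8: row=2, L[2]='i', prepend. Next row=LF[2]=15
  step 9: row=15, L[15]='i', prepend. Next row=LF[15]=17
  step 10: row=17, L[17]='h', prepend. Next row=LF[17]=14
  step 11: row=14, L[14]='j', prepend. Next row=LF[14]=18
  step 12: row=18, L[18]='e', prepend. Next row=LF[18]=8
  step 13: row=8, L[8]='g', prepend. Next row=LF[8]=11
  step 14: row=11, L[11]='g', prepend. Next row=LF[11]=12
  step 15: row=12, L[12]='b', prepend. Next row=LF[12]=3
  step 16: row=3, L[3]='c', prepend. Next row=LF[3]=4
  step 17: row=4, L[4]='i', prepend. Next row=LF[4]=16
  step 18: row=16, L[16]='g', prepend. Next row=LF[16]=13
  step 19: row=13, L[13]='f', prepend. Next row=LF[13]=10
Reversed output: fgicbggejhiibfddea$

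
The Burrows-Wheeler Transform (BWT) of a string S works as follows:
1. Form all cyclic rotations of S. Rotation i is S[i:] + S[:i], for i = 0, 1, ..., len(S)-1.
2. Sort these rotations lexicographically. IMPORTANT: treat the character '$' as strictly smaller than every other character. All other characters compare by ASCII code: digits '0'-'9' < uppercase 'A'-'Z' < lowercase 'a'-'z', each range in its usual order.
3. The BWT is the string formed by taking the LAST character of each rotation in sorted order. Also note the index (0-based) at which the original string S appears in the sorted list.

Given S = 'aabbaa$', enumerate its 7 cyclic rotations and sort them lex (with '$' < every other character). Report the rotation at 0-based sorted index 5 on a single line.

Answer: baa$aab

Derivation:
All 7 rotations (rotation i = S[i:]+S[:i]):
  rot[0] = aabbaa$
  rot[1] = abbaa$a
  rot[2] = bbaa$aa
  rot[3] = baa$aab
  rot[4] = aa$aabb
  rot[5] = a$aabba
  rot[6] = $aabbaa
Sorted (with $ < everything):
  sorted[0] = $aabbaa
  sorted[1] = a$aabba
  sorted[2] = aa$aabb
  sorted[3] = aabbaa$
  sorted[4] = abbaa$a
  sorted[5] = baa$aab
  sorted[6] = bbaa$aa
sorted[5] = baa$aab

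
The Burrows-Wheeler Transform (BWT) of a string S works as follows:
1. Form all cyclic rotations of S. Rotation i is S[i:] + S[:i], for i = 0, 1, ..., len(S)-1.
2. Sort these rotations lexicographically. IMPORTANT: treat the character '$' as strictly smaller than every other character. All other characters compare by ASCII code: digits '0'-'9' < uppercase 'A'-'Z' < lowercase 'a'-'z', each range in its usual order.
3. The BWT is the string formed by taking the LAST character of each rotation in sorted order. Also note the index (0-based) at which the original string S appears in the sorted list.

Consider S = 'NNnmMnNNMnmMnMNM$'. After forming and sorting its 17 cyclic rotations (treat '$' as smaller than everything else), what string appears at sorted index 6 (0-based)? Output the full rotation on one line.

All 17 rotations (rotation i = S[i:]+S[:i]):
  rot[0] = NNnmMnNNMnmMnMNM$
  rot[1] = NnmMnNNMnmMnMNM$N
  rot[2] = nmMnNNMnmMnMNM$NN
  rot[3] = mMnNNMnmMnMNM$NNn
  rot[4] = MnNNMnmMnMNM$NNnm
  rot[5] = nNNMnmMnMNM$NNnmM
  rot[6] = NNMnmMnMNM$NNnmMn
  rot[7] = NMnmMnMNM$NNnmMnN
  rot[8] = MnmMnMNM$NNnmMnNN
  rot[9] = nmMnMNM$NNnmMnNNM
  rot[10] = mMnMNM$NNnmMnNNMn
  rot[11] = MnMNM$NNnmMnNNMnm
  rot[12] = nMNM$NNnmMnNNMnmM
  rot[13] = MNM$NNnmMnNNMnmMn
  rot[14] = NM$NNnmMnNNMnmMnM
  rot[15] = M$NNnmMnNNMnmMnMN
  rot[16] = $NNnmMnNNMnmMnMNM
Sorted (with $ < everything):
  sorted[0] = $NNnmMnNNMnmMnMNM
  sorted[1] = M$NNnmMnNNMnmMnMN
  sorted[2] = MNM$NNnmMnNNMnmMn
  sorted[3] = MnMNM$NNnmMnNNMnm
  sorted[4] = MnNNMnmMnMNM$NNnm
  sorted[5] = MnmMnMNM$NNnmMnNN
  sorted[6] = NM$NNnmMnNNMnmMnM
  sorted[7] = NMnmMnMNM$NNnmMnN
  sorted[8] = NNMnmMnMNM$NNnmMn
  sorted[9] = NNnmMnNNMnmMnMNM$
  sorted[10] = NnmMnNNMnmMnMNM$N
  sorted[11] = mMnMNM$NNnmMnNNMn
  sorted[12] = mMnNNMnmMnMNM$NNn
  sorted[13] = nMNM$NNnmMnNNMnmM
  sorted[14] = nNNMnmMnMNM$NNnmM
  sorted[15] = nmMnMNM$NNnmMnNNM
  sorted[16] = nmMnNNMnmMnMNM$NN
sorted[6] = NM$NNnmMnNNMnmMnM

Answer: NM$NNnmMnNNMnmMnM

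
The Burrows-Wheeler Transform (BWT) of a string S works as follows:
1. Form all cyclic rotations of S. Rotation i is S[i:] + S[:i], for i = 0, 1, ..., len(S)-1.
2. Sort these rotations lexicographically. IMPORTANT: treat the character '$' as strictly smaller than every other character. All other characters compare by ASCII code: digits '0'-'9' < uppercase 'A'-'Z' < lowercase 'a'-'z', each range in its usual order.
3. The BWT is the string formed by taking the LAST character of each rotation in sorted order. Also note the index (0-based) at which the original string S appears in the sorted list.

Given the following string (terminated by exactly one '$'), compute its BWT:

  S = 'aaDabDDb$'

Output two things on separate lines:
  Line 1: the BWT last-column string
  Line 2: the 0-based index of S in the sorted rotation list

Answer: bbaDa$DDa
5

Derivation:
All 9 rotations (rotation i = S[i:]+S[:i]):
  rot[0] = aaDabDDb$
  rot[1] = aDabDDb$a
  rot[2] = DabDDb$aa
  rot[3] = abDDb$aaD
  rot[4] = bDDb$aaDa
  rot[5] = DDb$aaDab
  rot[6] = Db$aaDabD
  rot[7] = b$aaDabDD
  rot[8] = $aaDabDDb
Sorted (with $ < everything):
  sorted[0] = $aaDabDDb  (last char: 'b')
  sorted[1] = DDb$aaDab  (last char: 'b')
  sorted[2] = DabDDb$aa  (last char: 'a')
  sorted[3] = Db$aaDabD  (last char: 'D')
  sorted[4] = aDabDDb$a  (last char: 'a')
  sorted[5] = aaDabDDb$  (last char: '$')
  sorted[6] = abDDb$aaD  (last char: 'D')
  sorted[7] = b$aaDabDD  (last char: 'D')
  sorted[8] = bDDb$aaDa  (last char: 'a')
Last column: bbaDa$DDa
Original string S is at sorted index 5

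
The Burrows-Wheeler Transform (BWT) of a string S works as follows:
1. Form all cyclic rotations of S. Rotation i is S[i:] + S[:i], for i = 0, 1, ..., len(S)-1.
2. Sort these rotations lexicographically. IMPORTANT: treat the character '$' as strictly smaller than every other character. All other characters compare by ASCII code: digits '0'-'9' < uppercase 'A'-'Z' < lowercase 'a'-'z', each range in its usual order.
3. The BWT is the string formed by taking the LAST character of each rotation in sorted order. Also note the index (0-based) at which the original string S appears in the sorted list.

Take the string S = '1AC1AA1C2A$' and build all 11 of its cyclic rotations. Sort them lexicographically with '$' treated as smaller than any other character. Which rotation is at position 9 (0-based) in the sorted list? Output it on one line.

Answer: C1AA1C2A$1A

Derivation:
All 11 rotations (rotation i = S[i:]+S[:i]):
  rot[0] = 1AC1AA1C2A$
  rot[1] = AC1AA1C2A$1
  rot[2] = C1AA1C2A$1A
  rot[3] = 1AA1C2A$1AC
  rot[4] = AA1C2A$1AC1
  rot[5] = A1C2A$1AC1A
  rot[6] = 1C2A$1AC1AA
  rot[7] = C2A$1AC1AA1
  rot[8] = 2A$1AC1AA1C
  rot[9] = A$1AC1AA1C2
  rot[10] = $1AC1AA1C2A
Sorted (with $ < everything):
  sorted[0] = $1AC1AA1C2A
  sorted[1] = 1AA1C2A$1AC
  sorted[2] = 1AC1AA1C2A$
  sorted[3] = 1C2A$1AC1AA
  sorted[4] = 2A$1AC1AA1C
  sorted[5] = A$1AC1AA1C2
  sorted[6] = A1C2A$1AC1A
  sorted[7] = AA1C2A$1AC1
  sorted[8] = AC1AA1C2A$1
  sorted[9] = C1AA1C2A$1A
  sorted[10] = C2A$1AC1AA1
sorted[9] = C1AA1C2A$1A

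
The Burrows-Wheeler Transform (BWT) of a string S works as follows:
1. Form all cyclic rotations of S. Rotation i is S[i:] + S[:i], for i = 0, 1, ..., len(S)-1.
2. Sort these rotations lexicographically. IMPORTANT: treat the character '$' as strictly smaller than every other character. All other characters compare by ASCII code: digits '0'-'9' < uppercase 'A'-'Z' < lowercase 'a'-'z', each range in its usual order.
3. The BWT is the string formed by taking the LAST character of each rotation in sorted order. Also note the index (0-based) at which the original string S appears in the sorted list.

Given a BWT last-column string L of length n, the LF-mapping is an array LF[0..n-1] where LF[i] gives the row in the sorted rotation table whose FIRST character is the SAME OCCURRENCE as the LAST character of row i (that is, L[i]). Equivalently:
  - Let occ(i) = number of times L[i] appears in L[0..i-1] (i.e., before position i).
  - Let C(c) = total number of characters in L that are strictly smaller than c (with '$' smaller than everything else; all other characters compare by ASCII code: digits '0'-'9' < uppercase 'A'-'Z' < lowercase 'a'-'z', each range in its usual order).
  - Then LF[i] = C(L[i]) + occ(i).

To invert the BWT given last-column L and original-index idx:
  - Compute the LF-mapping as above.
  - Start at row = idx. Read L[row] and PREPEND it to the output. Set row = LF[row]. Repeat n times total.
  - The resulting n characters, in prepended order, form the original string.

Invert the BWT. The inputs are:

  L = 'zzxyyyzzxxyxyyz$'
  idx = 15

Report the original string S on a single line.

LF mapping: 11 12 1 5 6 7 13 14 2 3 8 4 9 10 15 0
Walk LF starting at row 15, prepending L[row]:
  step 1: row=15, L[15]='$', prepend. Next row=LF[15]=0
  step 2: row=0, L[0]='z', prepend. Next row=LF[0]=11
  step 3: row=11, L[11]='x', prepend. Next row=LF[11]=4
  step 4: row=4, L[4]='y', prepend. Next row=LF[4]=6
  step 5: row=6, L[6]='z', prepend. Next row=LF[6]=13
  step 6: row=13, L[13]='y', prepend. Next row=LF[13]=10
  step 7: row=10, L[10]='y', prepend. Next row=LF[10]=8
  step 8: row=8, L[8]='x', prepend. Next row=LF[8]=2
  step 9: row=2, L[2]='x', prepend. Next row=LF[2]=1
  step 10: row=1, L[1]='z', prepend. Next row=LF[1]=12
  step 11: row=12, L[12]='y', prepend. Next row=LF[12]=9
  step 12: row=9, L[9]='x', prepend. Next row=LF[9]=3
  step 13: row=3, L[3]='y', prepend. Next row=LF[3]=5
  step 14: row=5, L[5]='y', prepend. Next row=LF[5]=7
  step 15: row=7, L[7]='z', prepend. Next row=LF[7]=14
  step 16: row=14, L[14]='z', prepend. Next row=LF[14]=15
Reversed output: zzyyxyzxxyyzyxz$

Answer: zzyyxyzxxyyzyxz$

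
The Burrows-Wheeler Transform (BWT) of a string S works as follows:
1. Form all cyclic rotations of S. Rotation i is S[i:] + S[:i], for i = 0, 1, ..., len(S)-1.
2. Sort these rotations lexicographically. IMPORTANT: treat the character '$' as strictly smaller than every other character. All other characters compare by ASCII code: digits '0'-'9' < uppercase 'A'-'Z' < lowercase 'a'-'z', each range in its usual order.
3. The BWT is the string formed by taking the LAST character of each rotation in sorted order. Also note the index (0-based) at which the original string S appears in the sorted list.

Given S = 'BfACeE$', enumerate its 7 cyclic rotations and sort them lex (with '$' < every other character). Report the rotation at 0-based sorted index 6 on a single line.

Answer: fACeE$B

Derivation:
All 7 rotations (rotation i = S[i:]+S[:i]):
  rot[0] = BfACeE$
  rot[1] = fACeE$B
  rot[2] = ACeE$Bf
  rot[3] = CeE$BfA
  rot[4] = eE$BfAC
  rot[5] = E$BfACe
  rot[6] = $BfACeE
Sorted (with $ < everything):
  sorted[0] = $BfACeE
  sorted[1] = ACeE$Bf
  sorted[2] = BfACeE$
  sorted[3] = CeE$BfA
  sorted[4] = E$BfACe
  sorted[5] = eE$BfAC
  sorted[6] = fACeE$B
sorted[6] = fACeE$B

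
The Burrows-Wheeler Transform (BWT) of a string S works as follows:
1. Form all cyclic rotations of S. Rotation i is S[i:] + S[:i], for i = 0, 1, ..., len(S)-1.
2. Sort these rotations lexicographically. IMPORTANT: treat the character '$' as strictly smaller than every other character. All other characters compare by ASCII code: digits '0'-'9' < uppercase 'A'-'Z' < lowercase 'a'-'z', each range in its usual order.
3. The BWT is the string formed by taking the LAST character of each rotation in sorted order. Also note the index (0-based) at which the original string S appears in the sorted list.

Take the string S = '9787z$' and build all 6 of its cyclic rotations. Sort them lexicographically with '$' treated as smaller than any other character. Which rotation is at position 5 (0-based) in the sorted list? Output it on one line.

All 6 rotations (rotation i = S[i:]+S[:i]):
  rot[0] = 9787z$
  rot[1] = 787z$9
  rot[2] = 87z$97
  rot[3] = 7z$978
  rot[4] = z$9787
  rot[5] = $9787z
Sorted (with $ < everything):
  sorted[0] = $9787z
  sorted[1] = 787z$9
  sorted[2] = 7z$978
  sorted[3] = 87z$97
  sorted[4] = 9787z$
  sorted[5] = z$9787
sorted[5] = z$9787

Answer: z$9787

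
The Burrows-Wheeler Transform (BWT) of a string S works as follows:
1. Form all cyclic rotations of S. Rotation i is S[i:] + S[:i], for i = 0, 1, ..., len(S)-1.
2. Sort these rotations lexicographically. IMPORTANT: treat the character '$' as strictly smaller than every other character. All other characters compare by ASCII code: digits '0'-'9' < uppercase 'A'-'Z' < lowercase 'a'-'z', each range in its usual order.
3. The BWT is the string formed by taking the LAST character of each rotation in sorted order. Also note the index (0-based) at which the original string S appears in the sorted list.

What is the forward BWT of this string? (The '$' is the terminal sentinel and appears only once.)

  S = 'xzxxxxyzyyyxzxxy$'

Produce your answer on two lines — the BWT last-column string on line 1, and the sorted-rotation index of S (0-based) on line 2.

All 17 rotations (rotation i = S[i:]+S[:i]):
  rot[0] = xzxxxxyzyyyxzxxy$
  rot[1] = zxxxxyzyyyxzxxy$x
  rot[2] = xxxxyzyyyxzxxy$xz
  rot[3] = xxxyzyyyxzxxy$xzx
  rot[4] = xxyzyyyxzxxy$xzxx
  rot[5] = xyzyyyxzxxy$xzxxx
  rot[6] = yzyyyxzxxy$xzxxxx
  rot[7] = zyyyxzxxy$xzxxxxy
  rot[8] = yyyxzxxy$xzxxxxyz
  rot[9] = yyxzxxy$xzxxxxyzy
  rot[10] = yxzxxy$xzxxxxyzyy
  rot[11] = xzxxy$xzxxxxyzyyy
  rot[12] = zxxy$xzxxxxyzyyyx
  rot[13] = xxy$xzxxxxyzyyyxz
  rot[14] = xy$xzxxxxyzyyyxzx
  rot[15] = y$xzxxxxyzyyyxzxx
  rot[16] = $xzxxxxyzyyyxzxxy
Sorted (with $ < everything):
  sorted[0] = $xzxxxxyzyyyxzxxy  (last char: 'y')
  sorted[1] = xxxxyzyyyxzxxy$xz  (last char: 'z')
  sorted[2] = xxxyzyyyxzxxy$xzx  (last char: 'x')
  sorted[3] = xxy$xzxxxxyzyyyxz  (last char: 'z')
  sorted[4] = xxyzyyyxzxxy$xzxx  (last char: 'x')
  sorted[5] = xy$xzxxxxyzyyyxzx  (last char: 'x')
  sorted[6] = xyzyyyxzxxy$xzxxx  (last char: 'x')
  sorted[7] = xzxxxxyzyyyxzxxy$  (last char: '$')
  sorted[8] = xzxxy$xzxxxxyzyyy  (last char: 'y')
  sorted[9] = y$xzxxxxyzyyyxzxx  (last char: 'x')
  sorted[10] = yxzxxy$xzxxxxyzyy  (last char: 'y')
  sorted[11] = yyxzxxy$xzxxxxyzy  (last char: 'y')
  sorted[12] = yyyxzxxy$xzxxxxyz  (last char: 'z')
  sorted[13] = yzyyyxzxxy$xzxxxx  (last char: 'x')
  sorted[14] = zxxxxyzyyyxzxxy$x  (last char: 'x')
  sorted[15] = zxxy$xzxxxxyzyyyx  (last char: 'x')
  sorted[16] = zyyyxzxxy$xzxxxxy  (last char: 'y')
Last column: yzxzxxx$yxyyzxxxy
Original string S is at sorted index 7

Answer: yzxzxxx$yxyyzxxxy
7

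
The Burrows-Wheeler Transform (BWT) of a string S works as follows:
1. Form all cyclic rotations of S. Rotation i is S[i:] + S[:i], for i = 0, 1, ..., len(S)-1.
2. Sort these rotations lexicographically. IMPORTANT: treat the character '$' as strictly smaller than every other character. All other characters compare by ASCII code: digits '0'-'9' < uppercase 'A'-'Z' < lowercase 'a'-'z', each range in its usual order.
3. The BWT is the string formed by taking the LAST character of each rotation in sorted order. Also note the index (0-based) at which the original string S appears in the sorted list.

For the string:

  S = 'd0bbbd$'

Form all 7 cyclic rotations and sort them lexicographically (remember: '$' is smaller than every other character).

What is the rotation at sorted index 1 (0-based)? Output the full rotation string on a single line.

Answer: 0bbbd$d

Derivation:
All 7 rotations (rotation i = S[i:]+S[:i]):
  rot[0] = d0bbbd$
  rot[1] = 0bbbd$d
  rot[2] = bbbd$d0
  rot[3] = bbd$d0b
  rot[4] = bd$d0bb
  rot[5] = d$d0bbb
  rot[6] = $d0bbbd
Sorted (with $ < everything):
  sorted[0] = $d0bbbd
  sorted[1] = 0bbbd$d
  sorted[2] = bbbd$d0
  sorted[3] = bbd$d0b
  sorted[4] = bd$d0bb
  sorted[5] = d$d0bbb
  sorted[6] = d0bbbd$
sorted[1] = 0bbbd$d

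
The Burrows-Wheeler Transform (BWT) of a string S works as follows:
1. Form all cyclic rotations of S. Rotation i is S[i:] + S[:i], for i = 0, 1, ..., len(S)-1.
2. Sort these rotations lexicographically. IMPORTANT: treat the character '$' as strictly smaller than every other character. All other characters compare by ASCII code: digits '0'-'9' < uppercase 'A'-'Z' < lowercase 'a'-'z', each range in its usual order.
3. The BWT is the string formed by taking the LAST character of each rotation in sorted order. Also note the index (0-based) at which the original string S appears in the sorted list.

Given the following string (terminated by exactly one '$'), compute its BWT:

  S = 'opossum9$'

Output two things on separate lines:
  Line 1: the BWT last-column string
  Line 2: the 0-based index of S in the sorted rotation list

All 9 rotations (rotation i = S[i:]+S[:i]):
  rot[0] = opossum9$
  rot[1] = possum9$o
  rot[2] = ossum9$op
  rot[3] = ssum9$opo
  rot[4] = sum9$opos
  rot[5] = um9$oposs
  rot[6] = m9$opossu
  rot[7] = 9$opossum
  rot[8] = $opossum9
Sorted (with $ < everything):
  sorted[0] = $opossum9  (last char: '9')
  sorted[1] = 9$opossum  (last char: 'm')
  sorted[2] = m9$opossu  (last char: 'u')
  sorted[3] = opossum9$  (last char: '$')
  sorted[4] = ossum9$op  (last char: 'p')
  sorted[5] = possum9$o  (last char: 'o')
  sorted[6] = ssum9$opo  (last char: 'o')
  sorted[7] = sum9$opos  (last char: 's')
  sorted[8] = um9$oposs  (last char: 's')
Last column: 9mu$pooss
Original string S is at sorted index 3

Answer: 9mu$pooss
3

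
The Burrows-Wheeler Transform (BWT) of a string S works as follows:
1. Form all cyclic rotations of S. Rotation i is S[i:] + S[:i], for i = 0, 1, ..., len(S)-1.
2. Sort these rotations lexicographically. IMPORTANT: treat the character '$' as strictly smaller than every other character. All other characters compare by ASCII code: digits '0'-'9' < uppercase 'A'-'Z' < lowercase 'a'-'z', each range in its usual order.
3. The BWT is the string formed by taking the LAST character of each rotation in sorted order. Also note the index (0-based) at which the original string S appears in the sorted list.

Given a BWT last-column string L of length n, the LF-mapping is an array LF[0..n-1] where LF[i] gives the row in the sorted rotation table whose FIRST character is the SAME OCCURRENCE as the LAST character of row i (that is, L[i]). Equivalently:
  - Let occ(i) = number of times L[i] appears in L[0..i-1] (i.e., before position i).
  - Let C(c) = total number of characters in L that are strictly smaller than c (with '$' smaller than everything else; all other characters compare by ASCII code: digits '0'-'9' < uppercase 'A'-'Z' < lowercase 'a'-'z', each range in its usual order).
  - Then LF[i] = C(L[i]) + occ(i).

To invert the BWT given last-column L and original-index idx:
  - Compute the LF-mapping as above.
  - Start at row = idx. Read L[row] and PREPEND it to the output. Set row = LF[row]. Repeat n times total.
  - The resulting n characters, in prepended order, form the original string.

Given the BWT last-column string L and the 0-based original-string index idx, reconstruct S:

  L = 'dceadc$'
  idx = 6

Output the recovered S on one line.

Answer: ecacdd$

Derivation:
LF mapping: 4 2 6 1 5 3 0
Walk LF starting at row 6, prepending L[row]:
  step 1: row=6, L[6]='$', prepend. Next row=LF[6]=0
  step 2: row=0, L[0]='d', prepend. Next row=LF[0]=4
  step 3: row=4, L[4]='d', prepend. Next row=LF[4]=5
  step 4: row=5, L[5]='c', prepend. Next row=LF[5]=3
  step 5: row=3, L[3]='a', prepend. Next row=LF[3]=1
  step 6: row=1, L[1]='c', prepend. Next row=LF[1]=2
  step 7: row=2, L[2]='e', prepend. Next row=LF[2]=6
Reversed output: ecacdd$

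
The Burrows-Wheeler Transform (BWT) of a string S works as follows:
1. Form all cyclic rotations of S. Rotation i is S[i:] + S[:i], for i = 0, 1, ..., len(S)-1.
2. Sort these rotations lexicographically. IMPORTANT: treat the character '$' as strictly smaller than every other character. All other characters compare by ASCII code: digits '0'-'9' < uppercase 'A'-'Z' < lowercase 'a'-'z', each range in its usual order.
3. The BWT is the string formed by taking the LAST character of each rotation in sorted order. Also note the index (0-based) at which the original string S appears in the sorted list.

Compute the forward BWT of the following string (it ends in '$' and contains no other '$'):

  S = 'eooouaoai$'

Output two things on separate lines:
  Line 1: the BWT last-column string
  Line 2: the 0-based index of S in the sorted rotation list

All 10 rotations (rotation i = S[i:]+S[:i]):
  rot[0] = eooouaoai$
  rot[1] = ooouaoai$e
  rot[2] = oouaoai$eo
  rot[3] = ouaoai$eoo
  rot[4] = uaoai$eooo
  rot[5] = aoai$eooou
  rot[6] = oai$eoooua
  rot[7] = ai$eooouao
  rot[8] = i$eooouaoa
  rot[9] = $eooouaoai
Sorted (with $ < everything):
  sorted[0] = $eooouaoai  (last char: 'i')
  sorted[1] = ai$eooouao  (last char: 'o')
  sorted[2] = aoai$eooou  (last char: 'u')
  sorted[3] = eooouaoai$  (last char: '$')
  sorted[4] = i$eooouaoa  (last char: 'a')
  sorted[5] = oai$eoooua  (last char: 'a')
  sorted[6] = ooouaoai$e  (last char: 'e')
  sorted[7] = oouaoai$eo  (last char: 'o')
  sorted[8] = ouaoai$eoo  (last char: 'o')
  sorted[9] = uaoai$eooo  (last char: 'o')
Last column: iou$aaeooo
Original string S is at sorted index 3

Answer: iou$aaeooo
3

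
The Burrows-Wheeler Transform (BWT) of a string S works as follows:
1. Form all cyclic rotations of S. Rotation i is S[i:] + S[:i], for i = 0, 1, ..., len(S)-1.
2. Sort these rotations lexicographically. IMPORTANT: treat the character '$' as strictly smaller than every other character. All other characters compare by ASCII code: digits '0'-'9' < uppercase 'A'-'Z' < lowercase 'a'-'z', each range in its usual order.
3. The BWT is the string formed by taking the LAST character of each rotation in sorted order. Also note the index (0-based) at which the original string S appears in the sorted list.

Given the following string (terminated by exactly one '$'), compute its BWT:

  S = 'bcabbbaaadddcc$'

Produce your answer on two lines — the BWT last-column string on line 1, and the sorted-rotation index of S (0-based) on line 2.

All 15 rotations (rotation i = S[i:]+S[:i]):
  rot[0] = bcabbbaaadddcc$
  rot[1] = cabbbaaadddcc$b
  rot[2] = abbbaaadddcc$bc
  rot[3] = bbbaaadddcc$bca
  rot[4] = bbaaadddcc$bcab
  rot[5] = baaadddcc$bcabb
  rot[6] = aaadddcc$bcabbb
  rot[7] = aadddcc$bcabbba
  rot[8] = adddcc$bcabbbaa
  rot[9] = dddcc$bcabbbaaa
  rot[10] = ddcc$bcabbbaaad
  rot[11] = dcc$bcabbbaaadd
  rot[12] = cc$bcabbbaaaddd
  rot[13] = c$bcabbbaaadddc
  rot[14] = $bcabbbaaadddcc
Sorted (with $ < everything):
  sorted[0] = $bcabbbaaadddcc  (last char: 'c')
  sorted[1] = aaadddcc$bcabbb  (last char: 'b')
  sorted[2] = aadddcc$bcabbba  (last char: 'a')
  sorted[3] = abbbaaadddcc$bc  (last char: 'c')
  sorted[4] = adddcc$bcabbbaa  (last char: 'a')
  sorted[5] = baaadddcc$bcabb  (last char: 'b')
  sorted[6] = bbaaadddcc$bcab  (last char: 'b')
  sorted[7] = bbbaaadddcc$bca  (last char: 'a')
  sorted[8] = bcabbbaaadddcc$  (last char: '$')
  sorted[9] = c$bcabbbaaadddc  (last char: 'c')
  sorted[10] = cabbbaaadddcc$b  (last char: 'b')
  sorted[11] = cc$bcabbbaaaddd  (last char: 'd')
  sorted[12] = dcc$bcabbbaaadd  (last char: 'd')
  sorted[13] = ddcc$bcabbbaaad  (last char: 'd')
  sorted[14] = dddcc$bcabbbaaa  (last char: 'a')
Last column: cbacabba$cbddda
Original string S is at sorted index 8

Answer: cbacabba$cbddda
8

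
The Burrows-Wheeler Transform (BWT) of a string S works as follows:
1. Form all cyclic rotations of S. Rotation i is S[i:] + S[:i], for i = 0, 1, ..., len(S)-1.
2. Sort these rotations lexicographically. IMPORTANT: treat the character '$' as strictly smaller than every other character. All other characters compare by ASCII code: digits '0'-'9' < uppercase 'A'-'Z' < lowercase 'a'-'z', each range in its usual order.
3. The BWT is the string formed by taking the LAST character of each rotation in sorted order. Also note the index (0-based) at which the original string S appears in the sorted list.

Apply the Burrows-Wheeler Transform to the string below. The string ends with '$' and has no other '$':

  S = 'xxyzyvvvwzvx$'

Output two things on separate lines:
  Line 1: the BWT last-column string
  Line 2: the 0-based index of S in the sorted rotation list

All 13 rotations (rotation i = S[i:]+S[:i]):
  rot[0] = xxyzyvvvwzvx$
  rot[1] = xyzyvvvwzvx$x
  rot[2] = yzyvvvwzvx$xx
  rot[3] = zyvvvwzvx$xxy
  rot[4] = yvvvwzvx$xxyz
  rot[5] = vvvwzvx$xxyzy
  rot[6] = vvwzvx$xxyzyv
  rot[7] = vwzvx$xxyzyvv
  rot[8] = wzvx$xxyzyvvv
  rot[9] = zvx$xxyzyvvvw
  rot[10] = vx$xxyzyvvvwz
  rot[11] = x$xxyzyvvvwzv
  rot[12] = $xxyzyvvvwzvx
Sorted (with $ < everything):
  sorted[0] = $xxyzyvvvwzvx  (last char: 'x')
  sorted[1] = vvvwzvx$xxyzy  (last char: 'y')
  sorted[2] = vvwzvx$xxyzyv  (last char: 'v')
  sorted[3] = vwzvx$xxyzyvv  (last char: 'v')
  sorted[4] = vx$xxyzyvvvwz  (last char: 'z')
  sorted[5] = wzvx$xxyzyvvv  (last char: 'v')
  sorted[6] = x$xxyzyvvvwzv  (last char: 'v')
  sorted[7] = xxyzyvvvwzvx$  (last char: '$')
  sorted[8] = xyzyvvvwzvx$x  (last char: 'x')
  sorted[9] = yvvvwzvx$xxyz  (last char: 'z')
  sorted[10] = yzyvvvwzvx$xx  (last char: 'x')
  sorted[11] = zvx$xxyzyvvvw  (last char: 'w')
  sorted[12] = zyvvvwzvx$xxy  (last char: 'y')
Last column: xyvvzvv$xzxwy
Original string S is at sorted index 7

Answer: xyvvzvv$xzxwy
7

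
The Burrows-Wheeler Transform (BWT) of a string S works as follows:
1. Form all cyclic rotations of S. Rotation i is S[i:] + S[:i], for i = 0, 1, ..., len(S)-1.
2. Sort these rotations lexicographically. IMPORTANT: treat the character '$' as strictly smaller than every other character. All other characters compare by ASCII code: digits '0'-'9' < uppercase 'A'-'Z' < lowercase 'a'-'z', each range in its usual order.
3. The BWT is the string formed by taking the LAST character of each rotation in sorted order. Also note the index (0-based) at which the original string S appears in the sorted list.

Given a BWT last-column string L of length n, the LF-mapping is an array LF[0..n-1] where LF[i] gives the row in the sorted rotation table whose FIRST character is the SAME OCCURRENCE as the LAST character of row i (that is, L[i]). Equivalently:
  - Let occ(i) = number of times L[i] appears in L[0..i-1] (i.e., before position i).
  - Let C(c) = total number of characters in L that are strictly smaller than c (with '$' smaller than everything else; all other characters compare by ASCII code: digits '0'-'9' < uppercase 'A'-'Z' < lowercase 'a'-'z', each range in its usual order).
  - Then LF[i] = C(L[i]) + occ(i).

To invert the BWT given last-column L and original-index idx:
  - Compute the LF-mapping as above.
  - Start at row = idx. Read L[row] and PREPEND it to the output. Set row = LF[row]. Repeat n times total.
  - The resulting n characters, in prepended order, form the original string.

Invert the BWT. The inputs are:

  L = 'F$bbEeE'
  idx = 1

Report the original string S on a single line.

Answer: EbEebF$

Derivation:
LF mapping: 3 0 4 5 1 6 2
Walk LF starting at row 1, prepending L[row]:
  step 1: row=1, L[1]='$', prepend. Next row=LF[1]=0
  step 2: row=0, L[0]='F', prepend. Next row=LF[0]=3
  step 3: row=3, L[3]='b', prepend. Next row=LF[3]=5
  step 4: row=5, L[5]='e', prepend. Next row=LF[5]=6
  step 5: row=6, L[6]='E', prepend. Next row=LF[6]=2
  step 6: row=2, L[2]='b', prepend. Next row=LF[2]=4
  step 7: row=4, L[4]='E', prepend. Next row=LF[4]=1
Reversed output: EbEebF$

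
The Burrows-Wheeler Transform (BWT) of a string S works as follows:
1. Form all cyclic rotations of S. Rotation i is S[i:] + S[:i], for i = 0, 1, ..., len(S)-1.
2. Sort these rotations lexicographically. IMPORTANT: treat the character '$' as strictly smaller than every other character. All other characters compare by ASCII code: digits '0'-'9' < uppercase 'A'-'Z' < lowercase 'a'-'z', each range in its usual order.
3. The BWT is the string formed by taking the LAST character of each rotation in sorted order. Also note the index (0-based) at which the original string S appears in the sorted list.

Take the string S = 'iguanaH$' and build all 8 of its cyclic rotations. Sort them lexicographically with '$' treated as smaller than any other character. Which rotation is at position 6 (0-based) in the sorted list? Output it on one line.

All 8 rotations (rotation i = S[i:]+S[:i]):
  rot[0] = iguanaH$
  rot[1] = guanaH$i
  rot[2] = uanaH$ig
  rot[3] = anaH$igu
  rot[4] = naH$igua
  rot[5] = aH$iguan
  rot[6] = H$iguana
  rot[7] = $iguanaH
Sorted (with $ < everything):
  sorted[0] = $iguanaH
  sorted[1] = H$iguana
  sorted[2] = aH$iguan
  sorted[3] = anaH$igu
  sorted[4] = guanaH$i
  sorted[5] = iguanaH$
  sorted[6] = naH$igua
  sorted[7] = uanaH$ig
sorted[6] = naH$igua

Answer: naH$igua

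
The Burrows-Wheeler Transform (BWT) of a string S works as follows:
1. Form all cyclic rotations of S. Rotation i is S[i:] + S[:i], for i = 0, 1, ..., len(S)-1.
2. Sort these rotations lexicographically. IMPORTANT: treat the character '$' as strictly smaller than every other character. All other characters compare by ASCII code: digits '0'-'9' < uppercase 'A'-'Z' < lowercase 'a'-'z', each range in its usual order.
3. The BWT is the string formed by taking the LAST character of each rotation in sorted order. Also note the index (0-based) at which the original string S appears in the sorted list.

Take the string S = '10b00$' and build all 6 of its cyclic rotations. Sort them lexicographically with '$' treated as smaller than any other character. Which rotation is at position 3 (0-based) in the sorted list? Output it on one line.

All 6 rotations (rotation i = S[i:]+S[:i]):
  rot[0] = 10b00$
  rot[1] = 0b00$1
  rot[2] = b00$10
  rot[3] = 00$10b
  rot[4] = 0$10b0
  rot[5] = $10b00
Sorted (with $ < everything):
  sorted[0] = $10b00
  sorted[1] = 0$10b0
  sorted[2] = 00$10b
  sorted[3] = 0b00$1
  sorted[4] = 10b00$
  sorted[5] = b00$10
sorted[3] = 0b00$1

Answer: 0b00$1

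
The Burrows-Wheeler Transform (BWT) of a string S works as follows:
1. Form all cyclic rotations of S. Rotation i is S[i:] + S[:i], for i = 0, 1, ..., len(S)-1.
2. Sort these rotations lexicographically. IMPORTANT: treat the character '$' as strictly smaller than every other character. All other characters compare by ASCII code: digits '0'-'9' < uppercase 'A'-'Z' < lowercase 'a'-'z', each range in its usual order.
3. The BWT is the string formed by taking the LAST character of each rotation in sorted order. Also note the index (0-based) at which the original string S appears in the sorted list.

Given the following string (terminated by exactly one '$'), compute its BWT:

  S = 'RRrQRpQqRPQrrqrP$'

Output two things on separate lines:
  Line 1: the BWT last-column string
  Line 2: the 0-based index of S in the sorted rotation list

All 17 rotations (rotation i = S[i:]+S[:i]):
  rot[0] = RRrQRpQqRPQrrqrP$
  rot[1] = RrQRpQqRPQrrqrP$R
  rot[2] = rQRpQqRPQrrqrP$RR
  rot[3] = QRpQqRPQrrqrP$RRr
  rot[4] = RpQqRPQrrqrP$RRrQ
  rot[5] = pQqRPQrrqrP$RRrQR
  rot[6] = QqRPQrrqrP$RRrQRp
  rot[7] = qRPQrrqrP$RRrQRpQ
  rot[8] = RPQrrqrP$RRrQRpQq
  rot[9] = PQrrqrP$RRrQRpQqR
  rot[10] = QrrqrP$RRrQRpQqRP
  rot[11] = rrqrP$RRrQRpQqRPQ
  rot[12] = rqrP$RRrQRpQqRPQr
  rot[13] = qrP$RRrQRpQqRPQrr
  rot[14] = rP$RRrQRpQqRPQrrq
  rot[15] = P$RRrQRpQqRPQrrqr
  rot[16] = $RRrQRpQqRPQrrqrP
Sorted (with $ < everything):
  sorted[0] = $RRrQRpQqRPQrrqrP  (last char: 'P')
  sorted[1] = P$RRrQRpQqRPQrrqr  (last char: 'r')
  sorted[2] = PQrrqrP$RRrQRpQqR  (last char: 'R')
  sorted[3] = QRpQqRPQrrqrP$RRr  (last char: 'r')
  sorted[4] = QqRPQrrqrP$RRrQRp  (last char: 'p')
  sorted[5] = QrrqrP$RRrQRpQqRP  (last char: 'P')
  sorted[6] = RPQrrqrP$RRrQRpQq  (last char: 'q')
  sorted[7] = RRrQRpQqRPQrrqrP$  (last char: '$')
  sorted[8] = RpQqRPQrrqrP$RRrQ  (last char: 'Q')
  sorted[9] = RrQRpQqRPQrrqrP$R  (last char: 'R')
  sorted[10] = pQqRPQrrqrP$RRrQR  (last char: 'R')
  sorted[11] = qRPQrrqrP$RRrQRpQ  (last char: 'Q')
  sorted[12] = qrP$RRrQRpQqRPQrr  (last char: 'r')
  sorted[13] = rP$RRrQRpQqRPQrrq  (last char: 'q')
  sorted[14] = rQRpQqRPQrrqrP$RR  (last char: 'R')
  sorted[15] = rqrP$RRrQRpQqRPQr  (last char: 'r')
  sorted[16] = rrqrP$RRrQRpQqRPQ  (last char: 'Q')
Last column: PrRrpPq$QRRQrqRrQ
Original string S is at sorted index 7

Answer: PrRrpPq$QRRQrqRrQ
7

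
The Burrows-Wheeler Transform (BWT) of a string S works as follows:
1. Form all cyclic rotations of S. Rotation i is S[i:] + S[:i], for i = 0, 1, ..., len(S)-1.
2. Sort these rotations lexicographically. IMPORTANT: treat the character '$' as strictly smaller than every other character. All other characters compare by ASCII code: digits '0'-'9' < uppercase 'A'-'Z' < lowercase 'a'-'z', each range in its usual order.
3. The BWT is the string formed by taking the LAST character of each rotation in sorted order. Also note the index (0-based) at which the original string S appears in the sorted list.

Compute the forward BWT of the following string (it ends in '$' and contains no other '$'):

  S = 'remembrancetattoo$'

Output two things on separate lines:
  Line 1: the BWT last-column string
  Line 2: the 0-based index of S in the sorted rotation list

All 18 rotations (rotation i = S[i:]+S[:i]):
  rot[0] = remembrancetattoo$
  rot[1] = emembrancetattoo$r
  rot[2] = membrancetattoo$re
  rot[3] = embrancetattoo$rem
  rot[4] = mbrancetattoo$reme
  rot[5] = brancetattoo$remem
  rot[6] = rancetattoo$rememb
  rot[7] = ancetattoo$remembr
  rot[8] = ncetattoo$remembra
  rot[9] = cetattoo$remembran
  rot[10] = etattoo$remembranc
  rot[11] = tattoo$remembrance
  rot[12] = attoo$remembrancet
  rot[13] = ttoo$remembranceta
  rot[14] = too$remembrancetat
  rot[15] = oo$remembrancetatt
  rot[16] = o$remembrancetatto
  rot[17] = $remembrancetattoo
Sorted (with $ < everything):
  sorted[0] = $remembrancetattoo  (last char: 'o')
  sorted[1] = ancetattoo$remembr  (last char: 'r')
  sorted[2] = attoo$remembrancet  (last char: 't')
  sorted[3] = brancetattoo$remem  (last char: 'm')
  sorted[4] = cetattoo$remembran  (last char: 'n')
  sorted[5] = embrancetattoo$rem  (last char: 'm')
  sorted[6] = emembrancetattoo$r  (last char: 'r')
  sorted[7] = etattoo$remembranc  (last char: 'c')
  sorted[8] = mbrancetattoo$reme  (last char: 'e')
  sorted[9] = membrancetattoo$re  (last char: 'e')
  sorted[10] = ncetattoo$remembra  (last char: 'a')
  sorted[11] = o$remembrancetatto  (last char: 'o')
  sorted[12] = oo$remembrancetatt  (last char: 't')
  sorted[13] = rancetattoo$rememb  (last char: 'b')
  sorted[14] = remembrancetattoo$  (last char: '$')
  sorted[15] = tattoo$remembrance  (last char: 'e')
  sorted[16] = too$remembrancetat  (last char: 't')
  sorted[17] = ttoo$remembranceta  (last char: 'a')
Last column: ortmnmrceeaotb$eta
Original string S is at sorted index 14

Answer: ortmnmrceeaotb$eta
14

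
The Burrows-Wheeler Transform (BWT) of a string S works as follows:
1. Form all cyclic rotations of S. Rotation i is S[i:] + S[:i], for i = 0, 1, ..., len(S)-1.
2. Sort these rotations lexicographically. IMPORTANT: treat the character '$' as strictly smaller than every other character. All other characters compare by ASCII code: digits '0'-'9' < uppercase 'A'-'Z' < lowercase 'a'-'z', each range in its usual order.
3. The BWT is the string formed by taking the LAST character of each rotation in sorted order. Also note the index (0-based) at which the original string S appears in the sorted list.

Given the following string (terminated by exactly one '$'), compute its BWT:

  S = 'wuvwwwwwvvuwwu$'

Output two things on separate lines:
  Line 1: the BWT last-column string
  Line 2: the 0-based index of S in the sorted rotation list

All 15 rotations (rotation i = S[i:]+S[:i]):
  rot[0] = wuvwwwwwvvuwwu$
  rot[1] = uvwwwwwvvuwwu$w
  rot[2] = vwwwwwvvuwwu$wu
  rot[3] = wwwwwvvuwwu$wuv
  rot[4] = wwwwvvuwwu$wuvw
  rot[5] = wwwvvuwwu$wuvww
  rot[6] = wwvvuwwu$wuvwww
  rot[7] = wvvuwwu$wuvwwww
  rot[8] = vvuwwu$wuvwwwww
  rot[9] = vuwwu$wuvwwwwwv
  rot[10] = uwwu$wuvwwwwwvv
  rot[11] = wwu$wuvwwwwwvvu
  rot[12] = wu$wuvwwwwwvvuw
  rot[13] = u$wuvwwwwwvvuww
  rot[14] = $wuvwwwwwvvuwwu
Sorted (with $ < everything):
  sorted[0] = $wuvwwwwwvvuwwu  (last char: 'u')
  sorted[1] = u$wuvwwwwwvvuww  (last char: 'w')
  sorted[2] = uvwwwwwvvuwwu$w  (last char: 'w')
  sorted[3] = uwwu$wuvwwwwwvv  (last char: 'v')
  sorted[4] = vuwwu$wuvwwwwwv  (last char: 'v')
  sorted[5] = vvuwwu$wuvwwwww  (last char: 'w')
  sorted[6] = vwwwwwvvuwwu$wu  (last char: 'u')
  sorted[7] = wu$wuvwwwwwvvuw  (last char: 'w')
  sorted[8] = wuvwwwwwvvuwwu$  (last char: '$')
  sorted[9] = wvvuwwu$wuvwwww  (last char: 'w')
  sorted[10] = wwu$wuvwwwwwvvu  (last char: 'u')
  sorted[11] = wwvvuwwu$wuvwww  (last char: 'w')
  sorted[12] = wwwvvuwwu$wuvww  (last char: 'w')
  sorted[13] = wwwwvvuwwu$wuvw  (last char: 'w')
  sorted[14] = wwwwwvvuwwu$wuv  (last char: 'v')
Last column: uwwvvwuw$wuwwwv
Original string S is at sorted index 8

Answer: uwwvvwuw$wuwwwv
8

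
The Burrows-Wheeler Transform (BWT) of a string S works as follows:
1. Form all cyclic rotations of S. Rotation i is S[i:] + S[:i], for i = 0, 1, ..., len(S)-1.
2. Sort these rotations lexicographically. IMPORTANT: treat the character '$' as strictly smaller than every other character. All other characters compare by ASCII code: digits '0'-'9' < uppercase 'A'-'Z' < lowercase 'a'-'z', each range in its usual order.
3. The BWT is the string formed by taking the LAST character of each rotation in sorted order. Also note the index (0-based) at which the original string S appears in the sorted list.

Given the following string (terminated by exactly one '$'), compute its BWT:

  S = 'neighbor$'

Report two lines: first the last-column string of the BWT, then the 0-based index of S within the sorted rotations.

All 9 rotations (rotation i = S[i:]+S[:i]):
  rot[0] = neighbor$
  rot[1] = eighbor$n
  rot[2] = ighbor$ne
  rot[3] = ghbor$nei
  rot[4] = hbor$neig
  rot[5] = bor$neigh
  rot[6] = or$neighb
  rot[7] = r$neighbo
  rot[8] = $neighbor
Sorted (with $ < everything):
  sorted[0] = $neighbor  (last char: 'r')
  sorted[1] = bor$neigh  (last char: 'h')
  sorted[2] = eighbor$n  (last char: 'n')
  sorted[3] = ghbor$nei  (last char: 'i')
  sorted[4] = hbor$neig  (last char: 'g')
  sorted[5] = ighbor$ne  (last char: 'e')
  sorted[6] = neighbor$  (last char: '$')
  sorted[7] = or$neighb  (last char: 'b')
  sorted[8] = r$neighbo  (last char: 'o')
Last column: rhnige$bo
Original string S is at sorted index 6

Answer: rhnige$bo
6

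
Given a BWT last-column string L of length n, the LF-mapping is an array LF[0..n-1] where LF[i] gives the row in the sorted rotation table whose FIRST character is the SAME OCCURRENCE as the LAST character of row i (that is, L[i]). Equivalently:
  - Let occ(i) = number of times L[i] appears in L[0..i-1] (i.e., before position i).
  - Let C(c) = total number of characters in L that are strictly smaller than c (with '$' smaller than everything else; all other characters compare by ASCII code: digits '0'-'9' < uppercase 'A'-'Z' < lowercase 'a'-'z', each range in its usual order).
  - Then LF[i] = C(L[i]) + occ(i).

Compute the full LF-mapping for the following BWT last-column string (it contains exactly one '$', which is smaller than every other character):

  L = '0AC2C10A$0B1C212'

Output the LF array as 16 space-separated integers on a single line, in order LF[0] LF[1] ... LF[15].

Answer: 1 10 13 7 14 4 2 11 0 3 12 5 15 8 6 9

Derivation:
Char counts: '$':1, '0':3, '1':3, '2':3, 'A':2, 'B':1, 'C':3
C (first-col start): C('$')=0, C('0')=1, C('1')=4, C('2')=7, C('A')=10, C('B')=12, C('C')=13
L[0]='0': occ=0, LF[0]=C('0')+0=1+0=1
L[1]='A': occ=0, LF[1]=C('A')+0=10+0=10
L[2]='C': occ=0, LF[2]=C('C')+0=13+0=13
L[3]='2': occ=0, LF[3]=C('2')+0=7+0=7
L[4]='C': occ=1, LF[4]=C('C')+1=13+1=14
L[5]='1': occ=0, LF[5]=C('1')+0=4+0=4
L[6]='0': occ=1, LF[6]=C('0')+1=1+1=2
L[7]='A': occ=1, LF[7]=C('A')+1=10+1=11
L[8]='$': occ=0, LF[8]=C('$')+0=0+0=0
L[9]='0': occ=2, LF[9]=C('0')+2=1+2=3
L[10]='B': occ=0, LF[10]=C('B')+0=12+0=12
L[11]='1': occ=1, LF[11]=C('1')+1=4+1=5
L[12]='C': occ=2, LF[12]=C('C')+2=13+2=15
L[13]='2': occ=1, LF[13]=C('2')+1=7+1=8
L[14]='1': occ=2, LF[14]=C('1')+2=4+2=6
L[15]='2': occ=2, LF[15]=C('2')+2=7+2=9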